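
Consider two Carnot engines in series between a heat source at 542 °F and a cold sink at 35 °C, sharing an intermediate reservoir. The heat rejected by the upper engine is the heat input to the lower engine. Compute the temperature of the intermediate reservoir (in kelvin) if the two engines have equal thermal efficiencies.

T_m ≈ 414 K

T_H = 542 °F → (542 − 32) × 5/9 = 283.33 °C = 556.48 K.
T_C = 35 °C → 35 + 273.15 = 308.15 K.
Equal efficiencies require 1 − T_m/T_H = 1 − T_C/T_m, i.e. T_m/T_H = T_C/T_m, so T_m = √(T_H·T_C) = √(556.48 × 308.15) = 414 K.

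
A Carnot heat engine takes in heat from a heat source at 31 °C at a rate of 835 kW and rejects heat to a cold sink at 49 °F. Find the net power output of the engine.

Ẇ ≈ 59.2 kW

T_H = 31 °C → 31 + 273.15 = 304.15 K.
T_C = 49 °F → (49 − 32) × 5/9 = 9.44 °C = 282.59 K.
The Carnot efficiency is η = 1 − T_C/T_H = 1 − 282.59/304.15 = 0.0709.
W = η·Q_H = 0.0709 × 835 = 59.2 kW.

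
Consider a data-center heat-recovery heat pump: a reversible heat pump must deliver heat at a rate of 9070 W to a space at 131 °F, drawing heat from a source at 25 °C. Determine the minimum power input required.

Ẇ_in ≈ 829 W

T_H = 131 °F → (131 − 32) × 5/9 = 55.00 °C = 328.15 K.
T_C = 25 °C → 25 + 273.15 = 298.15 K.
The Carnot heat-pump COP is COP_HP = T_H/(T_H − T_C) = 328.15/30.00 = 10.9383.
W = Q_H/COP_HP = 9070/10.9383 = 829 W.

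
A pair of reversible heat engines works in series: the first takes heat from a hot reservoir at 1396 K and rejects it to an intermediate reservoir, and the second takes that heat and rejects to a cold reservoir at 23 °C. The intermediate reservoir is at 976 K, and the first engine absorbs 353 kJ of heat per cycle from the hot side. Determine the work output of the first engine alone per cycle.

T_C = 23 °C → 23 + 273.15 = 296.15 K.
First-stage efficiency η₁ = 1 − T_m/T_H = 1 − 976.00/1396.00 = 0.3009.
W₁ = η₁·Q_H = 0.3009 × 353 = 106 kJ.

W₁ ≈ 106 kJ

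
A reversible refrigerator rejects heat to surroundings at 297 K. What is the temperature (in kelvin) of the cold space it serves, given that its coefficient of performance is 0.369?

COP_R = T_C/(T_H − T_C) ⇒ T_C = T_H·COP_R/(1 + COP_R) = 297.00 × 0.369/(1 + 0.369) = 80.05 K.

T_C ≈ 80.05 K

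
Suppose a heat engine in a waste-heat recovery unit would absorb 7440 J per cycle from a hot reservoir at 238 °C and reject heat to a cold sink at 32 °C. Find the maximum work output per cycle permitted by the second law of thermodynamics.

T_H = 238 °C → 238 + 273.15 = 511.15 K.
T_C = 32 °C → 32 + 273.15 = 305.15 K.
The second-law ceiling is the Carnot efficiency, η_max = 1 − T_C/T_H = 1 − 305.15/511.15 = 0.4030.
W_max = η_max · Q_H = 0.4030 × 7440 = 3000 J.

W_max ≈ 3000 J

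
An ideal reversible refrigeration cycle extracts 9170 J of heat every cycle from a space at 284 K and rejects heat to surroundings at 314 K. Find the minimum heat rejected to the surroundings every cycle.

For a reversible cycle Q_H/Q_C = T_H/T_C, so Q_H = Q_C·T_H/T_C = 9170 × 314.00/284.00 = 10100 J.

Q_H ≈ 10100 J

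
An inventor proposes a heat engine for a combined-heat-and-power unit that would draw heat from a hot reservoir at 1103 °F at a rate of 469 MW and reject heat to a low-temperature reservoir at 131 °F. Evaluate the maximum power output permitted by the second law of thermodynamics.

Ẇ_max ≈ 291.7 MW

T_H = 1103 °F → (1103 − 32) × 5/9 = 595.00 °C = 868.15 K.
T_C = 131 °F → (131 − 32) × 5/9 = 55.00 °C = 328.15 K.
The upper bound on efficiency is η_max = 1 − T_C/T_H = 1 − 328.15/868.15 = 0.6220.
W_max = η_max · Q_H = 0.6220 × 469 = 291.7 MW.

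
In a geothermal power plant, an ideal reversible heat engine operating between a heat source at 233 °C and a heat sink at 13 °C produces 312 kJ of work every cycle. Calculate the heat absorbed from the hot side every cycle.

T_H = 233 °C → 233 + 273.15 = 506.15 K.
T_C = 13 °C → 13 + 273.15 = 286.15 K.
η_rev = 1 − T_C/T_H = 1 − 286.15/506.15 = 0.4347.
Q_H = W/η = 312/0.4347 = 718 kJ.

Q_H ≈ 718 kJ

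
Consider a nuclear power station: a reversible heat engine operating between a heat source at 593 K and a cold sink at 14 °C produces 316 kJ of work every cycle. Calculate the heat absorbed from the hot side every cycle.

Q_H ≈ 613 kJ

T_C = 14 °C → 14 + 273.15 = 287.15 K.
The Carnot efficiency is η = 1 − T_C/T_H = 1 − 287.15/593.00 = 0.5158.
Q_H = W/η = 316/0.5158 = 613 kJ.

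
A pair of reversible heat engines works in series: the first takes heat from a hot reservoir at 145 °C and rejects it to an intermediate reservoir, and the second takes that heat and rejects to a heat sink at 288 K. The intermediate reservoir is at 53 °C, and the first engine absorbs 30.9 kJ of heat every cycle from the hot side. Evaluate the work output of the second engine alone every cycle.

T_H = 145 °C → 145 + 273.15 = 418.15 K.
T_m = 53 °C → 53 + 273.15 = 326.15 K.
Heat entering the second stage: Q_m = Q_H·(T_m/T_H) = 30.9 × 326.15/418.15 = 24.10 kJ.
Second-stage efficiency η₂ = 1 − T_C/T_m = 1 − 288.00/326.15 = 0.1170, so W₂ = η₂·Q_m = 2.819 kJ.

W₂ ≈ 2.819 kJ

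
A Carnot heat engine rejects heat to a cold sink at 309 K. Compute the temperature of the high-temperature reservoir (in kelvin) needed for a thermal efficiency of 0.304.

T_H ≈ 444 K

From η = 1 − T_C/T_H, solving for T_H gives T_H = T_C/(1 − η) = 309.00/(1 − 0.304) = 444 K.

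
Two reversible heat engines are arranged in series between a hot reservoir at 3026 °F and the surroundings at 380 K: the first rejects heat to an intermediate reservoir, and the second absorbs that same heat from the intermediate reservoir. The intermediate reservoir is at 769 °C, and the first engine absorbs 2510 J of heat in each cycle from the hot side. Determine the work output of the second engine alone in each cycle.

W₂ ≈ 858.3 J

T_H = 3026 °F → (3026 − 32) × 5/9 = 1663.33 °C = 1936.48 K.
T_m = 769 °C → 769 + 273.15 = 1042.15 K.
Heat entering the second stage: Q_m = Q_H·(T_m/T_H) = 2510 × 1042.15/1936.48 = 1351 J.
Second-stage efficiency η₂ = 1 − T_C/T_m = 1 − 380.00/1042.15 = 0.6354, so W₂ = η₂·Q_m = 858.3 J.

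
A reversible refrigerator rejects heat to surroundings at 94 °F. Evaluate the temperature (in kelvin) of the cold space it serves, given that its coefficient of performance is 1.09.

T_H = 94 °F → (94 − 32) × 5/9 = 34.44 °C = 307.59 K.
COP_R = T_C/(T_H − T_C) ⇒ T_C = T_H·COP_R/(1 + COP_R) = 307.59 × 1.09/(1 + 1.09) = 160.4 K.

T_C ≈ 160.4 K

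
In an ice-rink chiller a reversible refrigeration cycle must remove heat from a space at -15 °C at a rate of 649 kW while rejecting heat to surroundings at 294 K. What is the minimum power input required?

T_C = -15 °C → -15 + 273.15 = 258.15 K.
The reversible coefficient of performance is COP_R = T_C/(T_H − T_C) = 258.15/35.85 = 7.2008.
W = Q_C/COP_R = 649/7.2008 = 90.1 kW.

Ẇ_in ≈ 90.1 kW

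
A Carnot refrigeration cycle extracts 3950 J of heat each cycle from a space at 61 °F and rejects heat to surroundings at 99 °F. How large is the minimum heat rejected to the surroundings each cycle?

T_H = 99 °F → (99 − 32) × 5/9 = 37.22 °C = 310.37 K.
T_C = 61 °F → (61 − 32) × 5/9 = 16.11 °C = 289.26 K.
For a reversible cycle Q_H/Q_C = T_H/T_C, so Q_H = Q_C·T_H/T_C = 3950 × 310.37/289.26 = 4240 J.

Q_H ≈ 4240 J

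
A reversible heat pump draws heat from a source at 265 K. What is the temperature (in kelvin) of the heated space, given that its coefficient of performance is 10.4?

T_H ≈ 293.2 K

COP_HP = T_H/(T_H − T_C) ⇒ T_H = T_C·COP_HP/(COP_HP − 1) = 265.00 × 10.4/(10.4 − 1) = 293.2 K.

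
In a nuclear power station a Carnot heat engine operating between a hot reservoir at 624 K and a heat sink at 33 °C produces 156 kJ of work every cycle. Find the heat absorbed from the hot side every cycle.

T_C = 33 °C → 33 + 273.15 = 306.15 K.
Carnot efficiency: η = 1 − T_C/T_H = 1 − 306.15/624.00 = 0.5094.
Q_H = W/η = 156/0.5094 = 306 kJ.

Q_H ≈ 306 kJ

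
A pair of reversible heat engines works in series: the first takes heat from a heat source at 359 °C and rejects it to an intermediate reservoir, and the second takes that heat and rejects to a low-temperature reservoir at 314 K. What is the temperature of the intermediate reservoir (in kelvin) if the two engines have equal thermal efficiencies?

T_m ≈ 446 K

T_H = 359 °C → 359 + 273.15 = 632.15 K.
Equal efficiencies require 1 − T_m/T_H = 1 − T_C/T_m, i.e. T_m/T_H = T_C/T_m, so T_m = √(T_H·T_C) = √(632.15 × 314.00) = 446 K.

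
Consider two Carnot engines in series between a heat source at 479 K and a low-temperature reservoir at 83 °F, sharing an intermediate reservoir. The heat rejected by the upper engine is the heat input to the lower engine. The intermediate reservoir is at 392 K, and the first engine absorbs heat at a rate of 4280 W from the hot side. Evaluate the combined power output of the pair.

Ẇ_total ≈ 1590 W

T_C = 83 °F → (83 − 32) × 5/9 = 28.33 °C = 301.48 K.
Two reversible stages in series are equivalent to a single Carnot engine between T_H and T_C, so η_total = 1 − T_C/T_H = 1 − 301.48/479.00 = 0.3706.
W_total = η_total · Q_H = 0.3706 × 4280 = 1590 W.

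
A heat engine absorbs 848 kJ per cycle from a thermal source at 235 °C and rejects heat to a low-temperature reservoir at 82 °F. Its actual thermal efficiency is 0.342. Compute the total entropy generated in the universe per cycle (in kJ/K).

ΔS_univ ≈ 0.185 kJ/K

T_H = 235 °C → 235 + 273.15 = 508.15 K.
T_C = 82 °F → (82 − 32) × 5/9 = 27.78 °C = 300.93 K.
W = η·Q_H = 0.342 × 848 = 290.0 kJ, so Q_C = Q_H − W = 558.0 kJ.
The hot reservoir loses entropy Q_H/T_H = 848/508.15 = 1.669 kJ/K; the cold reservoir gains Q_C/T_C = 558.0/300.93 = 1.854 kJ/K.
ΔS_univ = −Q_H/T_H + Q_C/T_C = 0.185 kJ/K (> 0, since η = 0.342 < η_Carnot = 0.408).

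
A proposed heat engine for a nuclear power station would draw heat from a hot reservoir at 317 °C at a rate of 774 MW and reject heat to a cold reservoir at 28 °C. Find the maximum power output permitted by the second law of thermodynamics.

T_H = 317 °C → 317 + 273.15 = 590.15 K.
T_C = 28 °C → 28 + 273.15 = 301.15 K.
The second-law ceiling is the Carnot efficiency, η_max = 1 − T_C/T_H = 1 − 301.15/590.15 = 0.4897.
W_max = η_max · Q_H = 0.4897 × 774 = 379 MW.

Ẇ_max ≈ 379 MW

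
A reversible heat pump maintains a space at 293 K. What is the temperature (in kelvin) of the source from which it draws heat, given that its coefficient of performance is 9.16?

T_C ≈ 261 K

COP_HP = T_H/(T_H − T_C) ⇒ T_C = T_H·(COP_HP − 1)/COP_HP = 293.00 × (9.16 − 1)/9.16 = 261 K.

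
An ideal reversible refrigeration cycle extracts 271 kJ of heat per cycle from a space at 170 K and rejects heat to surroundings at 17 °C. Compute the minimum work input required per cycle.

T_H = 17 °C → 17 + 273.15 = 290.15 K.
COP_R = T_C/(T_H − T_C) = 170.00/120.15 = 1.4149.
W = Q_C/COP_R = 271/1.4149 = 191.5 kJ.

W_in ≈ 191.5 kJ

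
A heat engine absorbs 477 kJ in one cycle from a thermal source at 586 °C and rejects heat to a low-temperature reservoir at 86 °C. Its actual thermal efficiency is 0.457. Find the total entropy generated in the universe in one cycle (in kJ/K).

ΔS_univ ≈ 0.166 kJ/K

T_H = 586 °C → 586 + 273.15 = 859.15 K.
T_C = 86 °C → 86 + 273.15 = 359.15 K.
W = η·Q_H = 0.457 × 477 = 218.0 kJ, so Q_C = Q_H − W = 259.0 kJ.
The hot reservoir loses entropy Q_H/T_H = 477/859.15 = 0.5552 kJ/K; the cold reservoir gains Q_C/T_C = 259.0/359.15 = 0.7212 kJ/K.
ΔS_univ = −Q_H/T_H + Q_C/T_C = 0.166 kJ/K (> 0, since η = 0.457 < η_Carnot = 0.582).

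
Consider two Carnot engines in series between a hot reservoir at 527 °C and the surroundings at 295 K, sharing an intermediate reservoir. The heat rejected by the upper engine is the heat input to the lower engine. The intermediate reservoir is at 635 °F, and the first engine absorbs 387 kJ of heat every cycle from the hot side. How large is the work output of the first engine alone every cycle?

W₁ ≈ 92.86 kJ

T_H = 527 °C → 527 + 273.15 = 800.15 K.
T_m = 635 °F → (635 − 32) × 5/9 = 335.00 °C = 608.15 K.
First-stage efficiency η₁ = 1 − T_m/T_H = 1 − 608.15/800.15 = 0.2400.
W₁ = η₁·Q_H = 0.2400 × 387 = 92.86 kJ.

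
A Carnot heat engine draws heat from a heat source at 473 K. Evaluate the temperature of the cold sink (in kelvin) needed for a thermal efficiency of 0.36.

From η = 1 − T_C/T_H, T_C = T_H·(1 − η) = 473.00 × (1 − 0.36) = 302.7 K.

T_C ≈ 302.7 K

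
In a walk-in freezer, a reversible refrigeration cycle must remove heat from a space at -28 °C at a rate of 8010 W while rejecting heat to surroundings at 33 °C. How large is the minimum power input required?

Ẇ_in ≈ 1990 W

T_H = 33 °C → 33 + 273.15 = 306.15 K.
T_C = -28 °C → -28 + 273.15 = 245.15 K.
For a reversible refrigerator, COP_R = T_C/(T_H − T_C) = 245.15/61.00 = 4.0189.
W = Q_C/COP_R = 8010/4.0189 = 1990 W.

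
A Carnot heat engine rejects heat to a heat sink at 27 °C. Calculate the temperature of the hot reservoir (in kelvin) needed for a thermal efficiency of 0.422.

T_C = 27 °C → 27 + 273.15 = 300.15 K.
From η = 1 − T_C/T_H, solving for T_H gives T_H = T_C/(1 − η) = 300.15/(1 − 0.422) = 519.3 K.

T_H ≈ 519.3 K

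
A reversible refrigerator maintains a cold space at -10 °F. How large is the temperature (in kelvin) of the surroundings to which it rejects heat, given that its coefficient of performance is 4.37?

T_C = -10 °F → (-10 − 32) × 5/9 = -23.33 °C = 249.82 K.
COP_R = T_C/(T_H − T_C) ⇒ T_H = T_C·(1 + 1/COP_R) = 249.82 × (1 + 1/4.37) = 307 K.

T_H ≈ 307 K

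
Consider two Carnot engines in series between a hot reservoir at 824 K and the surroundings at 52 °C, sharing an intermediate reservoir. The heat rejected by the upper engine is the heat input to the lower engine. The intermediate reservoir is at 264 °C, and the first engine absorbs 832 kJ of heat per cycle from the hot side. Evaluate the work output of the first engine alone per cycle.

T_C = 52 °C → 52 + 273.15 = 325.15 K.
T_m = 264 °C → 264 + 273.15 = 537.15 K.
First-stage efficiency η₁ = 1 − T_m/T_H = 1 − 537.15/824.00 = 0.3481.
W₁ = η₁·Q_H = 0.3481 × 832 = 290 kJ.

W₁ ≈ 290 kJ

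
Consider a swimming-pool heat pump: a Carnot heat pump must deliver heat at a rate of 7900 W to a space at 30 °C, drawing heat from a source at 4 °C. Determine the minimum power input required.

T_H = 30 °C → 30 + 273.15 = 303.15 K.
T_C = 4 °C → 4 + 273.15 = 277.15 K.
COP_HP = T_H/(T_H − T_C) = 303.15/26.00 = 11.6596.
W = Q_H/COP_HP = 7900/11.6596 = 678 W.

Ẇ_in ≈ 678 W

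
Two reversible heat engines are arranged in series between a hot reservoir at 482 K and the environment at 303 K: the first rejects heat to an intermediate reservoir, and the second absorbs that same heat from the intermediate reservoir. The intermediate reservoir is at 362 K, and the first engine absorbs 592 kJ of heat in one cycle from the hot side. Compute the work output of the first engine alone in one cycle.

First-stage efficiency η₁ = 1 − T_m/T_H = 1 − 362.00/482.00 = 0.2490.
W₁ = η₁·Q_H = 0.2490 × 592 = 147 kJ.

W₁ ≈ 147 kJ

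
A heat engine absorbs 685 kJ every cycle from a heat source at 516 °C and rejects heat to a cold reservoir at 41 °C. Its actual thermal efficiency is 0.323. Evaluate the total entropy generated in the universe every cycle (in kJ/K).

ΔS_univ ≈ 0.608 kJ/K

T_H = 516 °C → 516 + 273.15 = 789.15 K.
T_C = 41 °C → 41 + 273.15 = 314.15 K.
W = η·Q_H = 0.323 × 685 = 221.3 kJ, so Q_C = Q_H − W = 463.7 kJ.
Reservoir entropy changes: ΔS_H = −Q_H/T_H = −685/789.15 = -0.8680 kJ/K and ΔS_C = +Q_C/T_C = 463.7/314.15 = 1.476 kJ/K.
ΔS_univ = −Q_H/T_H + Q_C/T_C = 0.608 kJ/K (> 0, since η = 0.323 < η_Carnot = 0.602).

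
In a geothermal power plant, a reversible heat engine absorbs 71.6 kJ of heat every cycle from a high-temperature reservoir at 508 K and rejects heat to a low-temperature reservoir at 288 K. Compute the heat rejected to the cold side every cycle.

The Carnot efficiency is η = 1 − T_C/T_H = 1 − 288.00/508.00 = 0.4331.
For a reversible cycle Q_C/Q_H = T_C/T_H, so Q_C = 71.6 × 288.00/508.00 = 40.59 kJ.

Q_C ≈ 40.59 kJ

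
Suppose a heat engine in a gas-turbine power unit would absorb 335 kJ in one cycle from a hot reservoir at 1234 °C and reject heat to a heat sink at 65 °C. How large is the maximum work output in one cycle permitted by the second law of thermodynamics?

W_max ≈ 259.8 kJ

T_H = 1234 °C → 1234 + 273.15 = 1507.15 K.
T_C = 65 °C → 65 + 273.15 = 338.15 K.
The second-law ceiling is the Carnot efficiency, η_max = 1 − T_C/T_H = 1 − 338.15/1507.15 = 0.7756.
W_max = η_max · Q_H = 0.7756 × 335 = 259.8 kJ.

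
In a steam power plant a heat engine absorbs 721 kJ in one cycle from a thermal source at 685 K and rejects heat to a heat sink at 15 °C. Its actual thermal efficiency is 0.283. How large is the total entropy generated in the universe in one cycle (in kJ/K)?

T_C = 15 °C → 15 + 273.15 = 288.15 K.
W = η·Q_H = 0.283 × 721 = 204.0 kJ, so Q_C = Q_H − W = 517.0 kJ.
Entropy balance on the reservoirs: −Q_H/T_H = -1.053 kJ/K, +Q_C/T_C = 1.794 kJ/K.
ΔS_univ = −Q_H/T_H + Q_C/T_C = 0.742 kJ/K (> 0, since η = 0.283 < η_Carnot = 0.579).

ΔS_univ ≈ 0.742 kJ/K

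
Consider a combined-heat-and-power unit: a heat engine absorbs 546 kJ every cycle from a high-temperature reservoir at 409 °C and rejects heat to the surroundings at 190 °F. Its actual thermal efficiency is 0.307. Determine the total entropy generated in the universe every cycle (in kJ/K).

ΔS_univ ≈ 0.248 kJ/K

T_H = 409 °C → 409 + 273.15 = 682.15 K.
T_C = 190 °F → (190 − 32) × 5/9 = 87.78 °C = 360.93 K.
W = η·Q_H = 0.307 × 546 = 167.6 kJ, so Q_C = Q_H − W = 378.4 kJ.
Entropy balance on the reservoirs: −Q_H/T_H = -0.8004 kJ/K, +Q_C/T_C = 1.048 kJ/K.
ΔS_univ = −Q_H/T_H + Q_C/T_C = 0.248 kJ/K (> 0, since η = 0.307 < η_Carnot = 0.471).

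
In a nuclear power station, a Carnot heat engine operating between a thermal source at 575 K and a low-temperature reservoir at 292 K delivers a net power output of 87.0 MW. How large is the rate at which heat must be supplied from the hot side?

For a reversible engine, η = 1 − T_C/T_H = 1 − 292.00/575.00 = 0.4922.
Q_H = W/η = 87.0/0.4922 = 177 MW.

Q̇_H ≈ 177 MW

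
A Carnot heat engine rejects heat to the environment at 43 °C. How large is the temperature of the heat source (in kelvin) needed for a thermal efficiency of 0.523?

T_H ≈ 663 K

T_C = 43 °C → 43 + 273.15 = 316.15 K.
From η = 1 − T_C/T_H, solving for T_H gives T_H = T_C/(1 − η) = 316.15/(1 − 0.523) = 663 K.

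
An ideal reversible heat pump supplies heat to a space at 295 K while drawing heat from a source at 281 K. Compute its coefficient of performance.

COP_HP ≈ 21.1

For a reversible heat pump, COP_HP = T_H/(T_H − T_C) = 295.00/(295.00 − 281.00) = 21.1.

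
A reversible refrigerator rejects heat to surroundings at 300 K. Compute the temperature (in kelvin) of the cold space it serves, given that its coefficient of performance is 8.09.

T_C ≈ 267.0 K

COP_R = T_C/(T_H − T_C) ⇒ T_C = T_H·COP_R/(1 + COP_R) = 300.00 × 8.09/(1 + 8.09) = 267.0 K.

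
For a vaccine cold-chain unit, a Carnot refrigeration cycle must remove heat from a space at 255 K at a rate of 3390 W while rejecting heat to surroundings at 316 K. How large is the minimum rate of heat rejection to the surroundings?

For a reversible cycle Q_H/Q_C = T_H/T_C, so Q_H = Q_C·T_H/T_C = 3390 × 316.00/255.00 = 4201 W.

Q̇_H ≈ 4201 W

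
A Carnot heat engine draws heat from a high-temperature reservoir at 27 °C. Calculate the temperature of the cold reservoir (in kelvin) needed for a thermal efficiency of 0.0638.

T_C ≈ 281 K

T_H = 27 °C → 27 + 273.15 = 300.15 K.
From η = 1 − T_C/T_H, T_C = T_H·(1 − η) = 300.15 × (1 − 0.0638) = 281 K.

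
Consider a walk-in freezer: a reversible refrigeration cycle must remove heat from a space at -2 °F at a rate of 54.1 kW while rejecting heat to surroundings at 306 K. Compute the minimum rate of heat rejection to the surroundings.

Q̇_H ≈ 65.11 kW

T_C = -2 °F → (-2 − 32) × 5/9 = -18.89 °C = 254.26 K.
For a reversible cycle Q_H/Q_C = T_H/T_C, so Q_H = Q_C·T_H/T_C = 54.1 × 306.00/254.26 = 65.11 kW.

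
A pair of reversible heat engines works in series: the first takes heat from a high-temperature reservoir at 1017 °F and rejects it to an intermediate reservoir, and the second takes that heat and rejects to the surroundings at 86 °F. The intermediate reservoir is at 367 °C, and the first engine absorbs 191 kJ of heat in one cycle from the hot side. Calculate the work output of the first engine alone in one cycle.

W₁ ≈ 42.0 kJ

T_H = 1017 °F → (1017 − 32) × 5/9 = 547.22 °C = 820.37 K.
T_C = 86 °F → (86 − 32) × 5/9 = 30.00 °C = 303.15 K.
T_m = 367 °C → 367 + 273.15 = 640.15 K.
First-stage efficiency η₁ = 1 − T_m/T_H = 1 − 640.15/820.37 = 0.2197.
W₁ = η₁·Q_H = 0.2197 × 191 = 42.0 kJ.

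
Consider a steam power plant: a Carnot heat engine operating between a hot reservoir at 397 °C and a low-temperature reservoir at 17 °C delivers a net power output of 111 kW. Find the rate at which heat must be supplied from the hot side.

Q̇_H ≈ 195.8 kW

T_H = 397 °C → 397 + 273.15 = 670.15 K.
T_C = 17 °C → 17 + 273.15 = 290.15 K.
η_rev = 1 − T_C/T_H = 1 − 290.15/670.15 = 0.5670.
Q_H = W/η = 111/0.5670 = 195.8 kW.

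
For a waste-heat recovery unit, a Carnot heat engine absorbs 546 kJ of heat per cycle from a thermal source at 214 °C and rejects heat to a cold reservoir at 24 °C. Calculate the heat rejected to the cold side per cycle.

Q_C ≈ 333 kJ

T_H = 214 °C → 214 + 273.15 = 487.15 K.
T_C = 24 °C → 24 + 273.15 = 297.15 K.
η_rev = 1 − T_C/T_H = 1 − 297.15/487.15 = 0.3900.
For a reversible cycle Q_C/Q_H = T_C/T_H, so Q_C = 546 × 297.15/487.15 = 333 kJ.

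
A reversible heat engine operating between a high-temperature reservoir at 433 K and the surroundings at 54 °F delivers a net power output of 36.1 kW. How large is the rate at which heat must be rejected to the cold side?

Q̇_C ≈ 69.8 kW

T_C = 54 °F → (54 − 32) × 5/9 = 12.22 °C = 285.37 K.
Since the cycle is reversible, η = 1 − T_C/T_H = 1 − 285.37/433.00 = 0.3409.
Since Q_C/Q_H = T_C/T_H and Q_H = W/η, Q_C = W·T_C/(T_H − T_C) = 36.1 × 285.37/147.63 = 69.8 kW.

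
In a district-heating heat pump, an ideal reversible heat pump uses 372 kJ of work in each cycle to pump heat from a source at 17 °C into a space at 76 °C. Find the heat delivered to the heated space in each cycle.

Q_H ≈ 2200 kJ

T_H = 76 °C → 76 + 273.15 = 349.15 K.
T_C = 17 °C → 17 + 273.15 = 290.15 K.
Reversible heating COP: COP_HP = T_H/(T_H − T_C) = 349.15/59.00 = 5.9178.
Q_H = COP_HP · W = 5.9178 × 372 = 2200 kJ.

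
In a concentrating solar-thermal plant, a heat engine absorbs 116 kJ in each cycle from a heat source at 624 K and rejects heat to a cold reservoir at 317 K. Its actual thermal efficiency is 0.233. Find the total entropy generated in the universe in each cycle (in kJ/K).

W = η·Q_H = 0.233 × 116 = 27.03 kJ, so Q_C = Q_H − W = 88.97 kJ.
The hot reservoir loses entropy Q_H/T_H = 116/624.00 = 0.1859 kJ/K; the cold reservoir gains Q_C/T_C = 88.97/317.00 = 0.2807 kJ/K.
ΔS_univ = −Q_H/T_H + Q_C/T_C = 0.09477 kJ/K (> 0, since η = 0.233 < η_Carnot = 0.492).

ΔS_univ ≈ 0.09477 kJ/K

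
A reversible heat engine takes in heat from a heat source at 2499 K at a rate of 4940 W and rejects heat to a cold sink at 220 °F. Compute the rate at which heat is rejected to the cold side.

Q̇_C ≈ 746 W

T_C = 220 °F → (220 − 32) × 5/9 = 104.44 °C = 377.59 K.
The Carnot efficiency is η = 1 − T_C/T_H = 1 − 377.59/2499.00 = 0.8489.
For a reversible cycle Q_C/Q_H = T_C/T_H, so Q_C = 4940 × 377.59/2499.00 = 746 W.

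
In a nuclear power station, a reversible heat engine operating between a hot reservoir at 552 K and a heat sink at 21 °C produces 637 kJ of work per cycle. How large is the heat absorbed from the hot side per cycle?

T_C = 21 °C → 21 + 273.15 = 294.15 K.
η_rev = 1 − T_C/T_H = 1 − 294.15/552.00 = 0.4671.
Q_H = W/η = 637/0.4671 = 1360 kJ.

Q_H ≈ 1360 kJ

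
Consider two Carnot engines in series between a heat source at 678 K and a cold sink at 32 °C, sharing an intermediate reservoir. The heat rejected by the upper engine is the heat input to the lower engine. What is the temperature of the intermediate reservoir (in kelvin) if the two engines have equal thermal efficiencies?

T_C = 32 °C → 32 + 273.15 = 305.15 K.
Equal efficiencies require 1 − T_m/T_H = 1 − T_C/T_m, i.e. T_m/T_H = T_C/T_m, so T_m = √(T_H·T_C) = √(678.00 × 305.15) = 455 K.

T_m ≈ 455 K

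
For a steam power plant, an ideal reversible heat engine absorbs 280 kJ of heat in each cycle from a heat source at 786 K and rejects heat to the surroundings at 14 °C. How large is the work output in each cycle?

W ≈ 178 kJ

T_C = 14 °C → 14 + 273.15 = 287.15 K.
η_rev = 1 − T_C/T_H = 1 − 287.15/786.00 = 0.6347.
W = η·Q_H = 0.6347 × 280 = 178 kJ.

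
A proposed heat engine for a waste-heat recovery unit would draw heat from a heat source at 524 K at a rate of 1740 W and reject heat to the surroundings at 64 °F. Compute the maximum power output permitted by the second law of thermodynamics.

T_C = 64 °F → (64 − 32) × 5/9 = 17.78 °C = 290.93 K.
The second-law ceiling is the Carnot efficiency, η_max = 1 − T_C/T_H = 1 − 290.93/524.00 = 0.4448.
W_max = η_max · Q_H = 0.4448 × 1740 = 774 W.

Ẇ_max ≈ 774 W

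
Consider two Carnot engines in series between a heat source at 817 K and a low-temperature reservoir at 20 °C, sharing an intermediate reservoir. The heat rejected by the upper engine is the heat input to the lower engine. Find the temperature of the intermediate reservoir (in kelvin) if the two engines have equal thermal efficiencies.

T_m ≈ 489 K

T_C = 20 °C → 20 + 273.15 = 293.15 K.
Equal efficiencies require 1 − T_m/T_H = 1 − T_C/T_m, i.e. T_m/T_H = T_C/T_m, so T_m = √(T_H·T_C) = √(817.00 × 293.15) = 489 K.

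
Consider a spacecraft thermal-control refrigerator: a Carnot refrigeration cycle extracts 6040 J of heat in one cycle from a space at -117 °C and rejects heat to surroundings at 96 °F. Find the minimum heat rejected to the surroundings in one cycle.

T_H = 96 °F → (96 − 32) × 5/9 = 35.56 °C = 308.71 K.
T_C = -117 °C → -117 + 273.15 = 156.15 K.
For a reversible cycle Q_H/Q_C = T_H/T_C, so Q_H = Q_C·T_H/T_C = 6040 × 308.71/156.15 = 11900 J.

Q_H ≈ 11900 J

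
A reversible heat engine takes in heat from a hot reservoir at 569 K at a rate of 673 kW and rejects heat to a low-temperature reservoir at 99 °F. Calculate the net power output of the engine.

T_C = 99 °F → (99 − 32) × 5/9 = 37.22 °C = 310.37 K.
Since the cycle is reversible, η = 1 − T_C/T_H = 1 − 310.37/569.00 = 0.4545.
W = η·Q_H = 0.4545 × 673 = 306 kW.

Ẇ ≈ 306 kW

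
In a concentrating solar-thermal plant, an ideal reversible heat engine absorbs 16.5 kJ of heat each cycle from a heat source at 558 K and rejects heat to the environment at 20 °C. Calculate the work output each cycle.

W ≈ 7.832 kJ

T_C = 20 °C → 20 + 273.15 = 293.15 K.
For a reversible engine, η = 1 − T_C/T_H = 1 − 293.15/558.00 = 0.4746.
W = η·Q_H = 0.4746 × 16.5 = 7.832 kJ.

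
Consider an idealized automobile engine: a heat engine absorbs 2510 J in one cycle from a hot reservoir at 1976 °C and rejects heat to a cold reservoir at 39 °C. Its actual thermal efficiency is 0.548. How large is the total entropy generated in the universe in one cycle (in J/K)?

T_H = 1976 °C → 1976 + 273.15 = 2249.15 K.
T_C = 39 °C → 39 + 273.15 = 312.15 K.
W = η·Q_H = 0.548 × 2510 = 1375 J, so Q_C = Q_H − W = 1135 J.
The hot reservoir loses entropy Q_H/T_H = 2510/2249.15 = 1.116 J/K; the cold reservoir gains Q_C/T_C = 1135/312.15 = 3.635 J/K.
ΔS_univ = −Q_H/T_H + Q_C/T_C = 2.52 J/K (> 0, since η = 0.548 < η_Carnot = 0.861).

ΔS_univ ≈ 2.52 J/K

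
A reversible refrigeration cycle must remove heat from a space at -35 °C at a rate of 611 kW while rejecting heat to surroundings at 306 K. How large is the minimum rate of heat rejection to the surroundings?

T_C = -35 °C → -35 + 273.15 = 238.15 K.
For a reversible cycle Q_H/Q_C = T_H/T_C, so Q_H = Q_C·T_H/T_C = 611 × 306.00/238.15 = 785.1 kW.

Q̇_H ≈ 785.1 kW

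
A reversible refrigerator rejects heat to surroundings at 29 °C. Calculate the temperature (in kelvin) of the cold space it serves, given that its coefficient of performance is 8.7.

T_H = 29 °C → 29 + 273.15 = 302.15 K.
COP_R = T_C/(T_H − T_C) ⇒ T_C = T_H·COP_R/(1 + COP_R) = 302.15 × 8.7/(1 + 8.7) = 271 K.

T_C ≈ 271 K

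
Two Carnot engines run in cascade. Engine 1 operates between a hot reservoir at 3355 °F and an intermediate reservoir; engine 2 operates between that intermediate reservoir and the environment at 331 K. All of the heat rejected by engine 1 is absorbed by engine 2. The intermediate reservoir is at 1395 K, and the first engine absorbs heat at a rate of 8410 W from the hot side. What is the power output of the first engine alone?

T_H = 3355 °F → (3355 − 32) × 5/9 = 1846.11 °C = 2119.26 K.
First-stage efficiency η₁ = 1 − T_m/T_H = 1 − 1395.00/2119.26 = 0.3418.
W₁ = η₁·Q_H = 0.3418 × 8410 = 2870 W.

Ẇ₁ ≈ 2870 W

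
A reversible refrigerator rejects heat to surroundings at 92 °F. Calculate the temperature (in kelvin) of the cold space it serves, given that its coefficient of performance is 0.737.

T_C ≈ 130 K

T_H = 92 °F → (92 − 32) × 5/9 = 33.33 °C = 306.48 K.
COP_R = T_C/(T_H − T_C) ⇒ T_C = T_H·COP_R/(1 + COP_R) = 306.48 × 0.737/(1 + 0.737) = 130 K.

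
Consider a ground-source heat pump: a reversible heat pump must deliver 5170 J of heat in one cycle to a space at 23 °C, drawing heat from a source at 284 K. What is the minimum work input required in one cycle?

T_H = 23 °C → 23 + 273.15 = 296.15 K.
For a reversible heat pump, COP_HP = T_H/(T_H − T_C) = 296.15/12.15 = 24.3745.
W = Q_H/COP_HP = 5170/24.3745 = 212.1 J.

W_in ≈ 212.1 J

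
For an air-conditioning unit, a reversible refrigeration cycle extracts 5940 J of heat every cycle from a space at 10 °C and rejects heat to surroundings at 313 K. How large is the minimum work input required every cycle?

W_in ≈ 626 J

T_C = 10 °C → 10 + 273.15 = 283.15 K.
Carnot COP: COP_R = T_C/(T_H − T_C) = 283.15/29.85 = 9.4858.
W = Q_C/COP_R = 5940/9.4858 = 626 J.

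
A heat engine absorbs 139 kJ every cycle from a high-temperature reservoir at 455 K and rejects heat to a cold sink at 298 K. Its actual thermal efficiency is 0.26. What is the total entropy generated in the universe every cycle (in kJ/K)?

W = η·Q_H = 0.26 × 139 = 36.14 kJ, so Q_C = Q_H − W = 102.9 kJ.
The hot reservoir loses entropy Q_H/T_H = 139/455.00 = 0.3055 kJ/K; the cold reservoir gains Q_C/T_C = 102.9/298.00 = 0.3452 kJ/K.
ΔS_univ = −Q_H/T_H + Q_C/T_C = 0.03967 kJ/K (> 0, since η = 0.26 < η_Carnot = 0.345).

ΔS_univ ≈ 0.03967 kJ/K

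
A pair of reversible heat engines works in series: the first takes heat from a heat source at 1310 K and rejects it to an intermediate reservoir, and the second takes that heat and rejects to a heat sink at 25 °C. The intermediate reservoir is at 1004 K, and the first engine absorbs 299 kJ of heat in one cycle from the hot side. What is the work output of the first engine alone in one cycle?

T_C = 25 °C → 25 + 273.15 = 298.15 K.
First-stage efficiency η₁ = 1 − T_m/T_H = 1 − 1004.00/1310.00 = 0.2336.
W₁ = η₁·Q_H = 0.2336 × 299 = 69.8 kJ.

W₁ ≈ 69.8 kJ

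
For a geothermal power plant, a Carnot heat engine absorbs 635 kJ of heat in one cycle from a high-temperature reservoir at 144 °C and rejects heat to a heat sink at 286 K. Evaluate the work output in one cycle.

T_H = 144 °C → 144 + 273.15 = 417.15 K.
For a reversible engine, η = 1 − T_C/T_H = 1 − 286.00/417.15 = 0.3144.
W = η·Q_H = 0.3144 × 635 = 199.6 kJ.

W ≈ 199.6 kJ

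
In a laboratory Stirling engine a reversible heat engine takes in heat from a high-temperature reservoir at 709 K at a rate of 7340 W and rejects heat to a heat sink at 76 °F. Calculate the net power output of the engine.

Ẇ ≈ 4260 W

T_C = 76 °F → (76 − 32) × 5/9 = 24.44 °C = 297.59 K.
Carnot efficiency: η = 1 − T_C/T_H = 1 − 297.59/709.00 = 0.5803.
W = η·Q_H = 0.5803 × 7340 = 4260 W.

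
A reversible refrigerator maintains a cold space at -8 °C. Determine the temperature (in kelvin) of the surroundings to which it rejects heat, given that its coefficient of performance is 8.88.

T_H ≈ 295 K

T_C = -8 °C → -8 + 273.15 = 265.15 K.
COP_R = T_C/(T_H − T_C) ⇒ T_H = T_C·(1 + 1/COP_R) = 265.15 × (1 + 1/8.88) = 295 K.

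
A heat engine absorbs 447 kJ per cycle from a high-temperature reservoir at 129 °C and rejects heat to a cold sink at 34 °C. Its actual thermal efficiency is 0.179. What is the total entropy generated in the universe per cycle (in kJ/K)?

ΔS_univ ≈ 0.08329 kJ/K

T_H = 129 °C → 129 + 273.15 = 402.15 K.
T_C = 34 °C → 34 + 273.15 = 307.15 K.
W = η·Q_H = 0.179 × 447 = 80.01 kJ, so Q_C = Q_H − W = 367.0 kJ.
Entropy balance on the reservoirs: −Q_H/T_H = -1.112 kJ/K, +Q_C/T_C = 1.195 kJ/K.
ΔS_univ = −Q_H/T_H + Q_C/T_C = 0.08329 kJ/K (> 0, since η = 0.179 < η_Carnot = 0.236).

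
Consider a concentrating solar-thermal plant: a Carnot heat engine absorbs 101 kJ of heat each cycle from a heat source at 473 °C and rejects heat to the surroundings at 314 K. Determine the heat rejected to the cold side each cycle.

Q_C ≈ 42.5 kJ

T_H = 473 °C → 473 + 273.15 = 746.15 K.
For a reversible engine, η = 1 − T_C/T_H = 1 − 314.00/746.15 = 0.5792.
For a reversible cycle Q_C/Q_H = T_C/T_H, so Q_C = 101 × 314.00/746.15 = 42.5 kJ.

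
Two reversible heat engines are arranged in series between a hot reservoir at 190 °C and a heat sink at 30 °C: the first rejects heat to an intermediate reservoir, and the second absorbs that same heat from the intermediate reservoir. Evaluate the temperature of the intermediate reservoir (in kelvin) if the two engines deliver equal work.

T_m ≈ 383.1 K

T_H = 190 °C → 190 + 273.15 = 463.15 K.
T_C = 30 °C → 30 + 273.15 = 303.15 K.
For reversible stages Q_m = Q_H·(T_m/T_H). Setting W₁ = Q_H(1 − T_m/T_H) equal to W₂ = Q_m(1 − T_C/T_m) = Q_H·(T_m − T_C)/T_H gives T_H − T_m = T_m − T_C, so T_m = (T_H + T_C)/2 = (463.15 + 303.15)/2 = 383.1 K.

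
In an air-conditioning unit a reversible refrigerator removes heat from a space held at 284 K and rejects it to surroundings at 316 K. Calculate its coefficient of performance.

Carnot COP: COP_R = T_C/(T_H − T_C) = 284.00/(316.00 − 284.00) = 8.88.

COP_R ≈ 8.88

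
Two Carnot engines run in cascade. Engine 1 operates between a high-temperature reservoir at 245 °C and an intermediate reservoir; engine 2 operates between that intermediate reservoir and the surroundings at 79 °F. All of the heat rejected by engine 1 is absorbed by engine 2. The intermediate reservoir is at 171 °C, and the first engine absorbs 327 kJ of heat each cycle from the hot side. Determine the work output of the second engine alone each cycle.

T_H = 245 °C → 245 + 273.15 = 518.15 K.
T_C = 79 °F → (79 − 32) × 5/9 = 26.11 °C = 299.26 K.
T_m = 171 °C → 171 + 273.15 = 444.15 K.
Heat entering the second stage: Q_m = Q_H·(T_m/T_H) = 327 × 444.15/518.15 = 280 kJ.
Second-stage efficiency η₂ = 1 − T_C/T_m = 1 − 299.26/444.15 = 0.3262, so W₂ = η₂·Q_m = 91.4 kJ.

W₂ ≈ 91.4 kJ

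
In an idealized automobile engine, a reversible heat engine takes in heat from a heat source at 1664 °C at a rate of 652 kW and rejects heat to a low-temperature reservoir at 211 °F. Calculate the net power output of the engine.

T_H = 1664 °C → 1664 + 273.15 = 1937.15 K.
T_C = 211 °F → (211 − 32) × 5/9 = 99.44 °C = 372.59 K.
η_rev = 1 − T_C/T_H = 1 − 372.59/1937.15 = 0.8077.
W = η·Q_H = 0.8077 × 652 = 527 kW.

Ẇ ≈ 527 kW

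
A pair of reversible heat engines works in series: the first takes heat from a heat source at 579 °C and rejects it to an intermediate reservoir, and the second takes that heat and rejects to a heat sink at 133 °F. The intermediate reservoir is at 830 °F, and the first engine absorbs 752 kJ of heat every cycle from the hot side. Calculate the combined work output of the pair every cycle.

T_H = 579 °C → 579 + 273.15 = 852.15 K.
T_C = 133 °F → (133 − 32) × 5/9 = 56.11 °C = 329.26 K.
Two reversible stages in series are equivalent to a single Carnot engine between T_H and T_C, so η_total = 1 − T_C/T_H = 1 − 329.26/852.15 = 0.6136.
W_total = η_total · Q_H = 0.6136 × 752 = 461 kJ.

W_total ≈ 461 kJ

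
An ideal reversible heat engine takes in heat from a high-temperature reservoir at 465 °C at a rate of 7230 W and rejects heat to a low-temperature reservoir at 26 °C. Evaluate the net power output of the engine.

Ẇ ≈ 4300 W

T_H = 465 °C → 465 + 273.15 = 738.15 K.
T_C = 26 °C → 26 + 273.15 = 299.15 K.
The Carnot efficiency is η = 1 − T_C/T_H = 1 − 299.15/738.15 = 0.5947.
W = η·Q_H = 0.5947 × 7230 = 4300 W.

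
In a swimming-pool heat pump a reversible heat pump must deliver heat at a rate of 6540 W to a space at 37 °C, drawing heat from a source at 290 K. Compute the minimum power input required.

Ẇ_in ≈ 425 W

T_H = 37 °C → 37 + 273.15 = 310.15 K.
The Carnot heat-pump COP is COP_HP = T_H/(T_H − T_C) = 310.15/20.15 = 15.3921.
W = Q_H/COP_HP = 6540/15.3921 = 425 W.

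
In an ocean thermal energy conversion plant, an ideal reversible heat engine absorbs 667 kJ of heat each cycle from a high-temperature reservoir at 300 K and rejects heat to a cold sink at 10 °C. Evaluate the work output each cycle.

W ≈ 37.5 kJ

T_C = 10 °C → 10 + 273.15 = 283.15 K.
The Carnot efficiency is η = 1 − T_C/T_H = 1 − 283.15/300.00 = 0.0562.
W = η·Q_H = 0.0562 × 667 = 37.5 kJ.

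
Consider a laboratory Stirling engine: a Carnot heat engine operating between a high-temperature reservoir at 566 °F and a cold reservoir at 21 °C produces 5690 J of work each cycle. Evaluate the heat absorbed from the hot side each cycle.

Q_H ≈ 11800 J

T_H = 566 °F → (566 − 32) × 5/9 = 296.67 °C = 569.82 K.
T_C = 21 °C → 21 + 273.15 = 294.15 K.
For a reversible engine, η = 1 − T_C/T_H = 1 − 294.15/569.82 = 0.4838.
Q_H = W/η = 5690/0.4838 = 11800 J.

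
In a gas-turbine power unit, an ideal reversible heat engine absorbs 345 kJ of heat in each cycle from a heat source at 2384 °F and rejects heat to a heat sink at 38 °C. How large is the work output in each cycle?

T_H = 2384 °F → (2384 − 32) × 5/9 = 1306.67 °C = 1579.82 K.
T_C = 38 °C → 38 + 273.15 = 311.15 K.
The Carnot efficiency is η = 1 − T_C/T_H = 1 − 311.15/1579.82 = 0.8030.
W = η·Q_H = 0.8030 × 345 = 277 kJ.

W ≈ 277 kJ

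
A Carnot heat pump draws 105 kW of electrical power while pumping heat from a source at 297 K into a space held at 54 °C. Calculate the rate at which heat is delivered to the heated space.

T_H = 54 °C → 54 + 273.15 = 327.15 K.
For a reversible heat pump, COP_HP = T_H/(T_H − T_C) = 327.15/30.15 = 10.8507.
Q_H = COP_HP · W = 10.8507 × 105 = 1140 kW.

Q̇_H ≈ 1140 kW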